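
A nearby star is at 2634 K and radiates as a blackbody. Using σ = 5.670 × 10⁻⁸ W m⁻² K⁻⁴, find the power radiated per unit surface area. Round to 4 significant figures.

Stefan–Boltzmann: I = σT⁴ = 5.670×10⁻⁸ × (2634)⁴ = 2.729×10⁶ W/m².

I ≈ 2.729×10⁶ W/m²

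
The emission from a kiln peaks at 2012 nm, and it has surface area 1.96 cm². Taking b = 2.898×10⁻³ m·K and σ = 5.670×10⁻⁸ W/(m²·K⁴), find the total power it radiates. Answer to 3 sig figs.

P ≈ 47.8 W

Wien's law: T = b/λ_max = 2.898×10⁻³/2.012×10⁻⁶ = 1440.36 K.
Area A = 1.96 cm² = 1.96×10⁻⁴ m².
Then P = σAT⁴ = 5.670×10⁻⁸×1.96×10⁻⁴×(1440.36)⁴ = 47.8 W.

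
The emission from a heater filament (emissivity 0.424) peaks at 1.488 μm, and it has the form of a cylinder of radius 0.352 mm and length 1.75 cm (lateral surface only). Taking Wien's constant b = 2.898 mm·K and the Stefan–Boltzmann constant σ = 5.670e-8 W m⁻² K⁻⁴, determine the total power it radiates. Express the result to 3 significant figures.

P ≈ 13.4 W

Wien's law: T = b/λ_max = 2.898×10⁻³/1.488×10⁻⁶ = 1947.58 K.
Lateral area A = 2πrL = 2π×3.52×10⁻⁴×0.0175 = 3.87044×10⁻⁵ m².
Then P = εσAT⁴ = 0.424×5.670×10⁻⁸×3.87044×10⁻⁵×(1947.58)⁴ = 13.4 W.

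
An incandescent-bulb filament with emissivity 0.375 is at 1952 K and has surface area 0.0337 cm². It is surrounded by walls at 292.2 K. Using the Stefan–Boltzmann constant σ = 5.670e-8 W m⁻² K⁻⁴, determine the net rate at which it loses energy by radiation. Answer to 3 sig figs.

Area A = 0.0337 cm² = 3.37×10⁻⁶ m².
Net radiated power P_net = εσA(T⁴ − T₀⁴) = 0.375×5.670×10⁻⁸×3.37×10⁻⁶×(1952⁴ − 292.2⁴).
T⁴ − T₀⁴ = 1.45184×10¹³ − 7.28989×10⁹ = 1.45111×10¹³ K⁴, so P_net = 1.04 W.

Net loss ≈ 1.04 W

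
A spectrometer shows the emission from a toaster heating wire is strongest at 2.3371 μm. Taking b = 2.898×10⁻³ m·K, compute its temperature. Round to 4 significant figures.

Wien's law gives T = b/λ_max = (2.898×10⁻³ m·K)/(2.3371×10⁻⁶ m) = 1240 K.

T ≈ 1240 K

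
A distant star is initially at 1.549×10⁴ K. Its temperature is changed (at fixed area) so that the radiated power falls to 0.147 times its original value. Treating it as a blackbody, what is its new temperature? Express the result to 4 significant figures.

P ∝ T⁴, so T₂/T₁ = (P₂/P₁)^(1/4) = (0.147)^(1/4) = 0.619198.
T₂ = 1.549×10⁴ × 0.619198 = 9591 K.

T₂ ≈ 9591 K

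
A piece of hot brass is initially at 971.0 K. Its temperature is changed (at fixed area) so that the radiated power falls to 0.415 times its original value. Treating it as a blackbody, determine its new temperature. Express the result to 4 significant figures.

T₂ ≈ 779.3 K

P ∝ T⁴, so T₂/T₁ = (P₂/P₁)^(1/4) = (0.415)^(1/4) = 0.802624.
T₂ = 971.0 × 0.802624 = 779.3 K.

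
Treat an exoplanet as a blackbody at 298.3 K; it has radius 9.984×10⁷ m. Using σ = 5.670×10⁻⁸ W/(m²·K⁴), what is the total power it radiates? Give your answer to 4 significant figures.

Surface area A = 4πR² = 4π(9.984×10⁷ m)² = 1.25262×10¹⁷ m².
P = σAT⁴ = 5.670×10⁻⁸ × 1.25262×10¹⁷ × (298.3)⁴ = 5.624×10¹⁹ W.

P ≈ 5.624×10¹⁹ W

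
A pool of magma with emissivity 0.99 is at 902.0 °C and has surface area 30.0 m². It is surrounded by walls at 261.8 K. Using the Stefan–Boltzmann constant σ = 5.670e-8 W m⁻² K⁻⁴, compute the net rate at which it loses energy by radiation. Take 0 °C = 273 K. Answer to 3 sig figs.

T = 902.0 °C + 273 = 1175.0 K.
Area A = 30.0 m².
Net radiated power P_net = εσA(T⁴ − T₀⁴) = 0.99×5.670×10⁻⁸×30.0×(1175.0⁴ − 261.8⁴).
T⁴ − T₀⁴ = 1.90613×10¹² − 4.69763×10⁹ = 1.90143×10¹² K⁴, so P_net = 3.20×10⁶ W.

Net loss ≈ 3.20×10⁶ W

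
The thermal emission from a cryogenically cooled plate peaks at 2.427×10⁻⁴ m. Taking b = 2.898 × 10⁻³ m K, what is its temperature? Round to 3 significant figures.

T ≈ 11.9 K

Wien's law gives T = b/λ_max = (2.898×10⁻³ m·K)/(2.427×10⁻⁴ m) = 11.9 K.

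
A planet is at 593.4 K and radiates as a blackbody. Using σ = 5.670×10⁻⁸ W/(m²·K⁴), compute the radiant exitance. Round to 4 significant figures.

Stefan–Boltzmann: I = σT⁴ = 5.670×10⁻⁸ × (593.4)⁴ = 7030 W/m².

I ≈ 7030 W/m²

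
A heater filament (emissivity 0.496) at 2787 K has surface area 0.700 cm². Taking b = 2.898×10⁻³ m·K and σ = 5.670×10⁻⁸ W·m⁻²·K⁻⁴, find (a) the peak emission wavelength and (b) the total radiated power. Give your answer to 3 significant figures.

λ_max ≈ 1.04×10³ nm; P ≈ 119 W

(a) λ_max = b/T = 2.898×10⁻³/2787 = 1.040×10⁻⁶ m = 1.04×10³ nm.
Area A = 0.700 cm² = 7.00×10⁻⁵ m².
(b) P = εσAT⁴ = 0.496×5.670×10⁻⁸×7.00×10⁻⁵×(2787)⁴ = 119 W.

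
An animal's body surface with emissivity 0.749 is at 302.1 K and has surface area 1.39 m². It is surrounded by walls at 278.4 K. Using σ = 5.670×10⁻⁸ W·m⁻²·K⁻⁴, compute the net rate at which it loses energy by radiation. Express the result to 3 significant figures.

Net loss ≈ 137 W

Area A = 1.39 m².
Net radiated power P_net = εσA(T⁴ − T₀⁴) = 0.749×5.670×10⁻⁸×1.39×(302.1⁴ − 278.4⁴).
T⁴ − T₀⁴ = 8.32919×10⁹ − 6.00727×10⁹ = 2.32192×10⁹ K⁴, so P_net = 137 W.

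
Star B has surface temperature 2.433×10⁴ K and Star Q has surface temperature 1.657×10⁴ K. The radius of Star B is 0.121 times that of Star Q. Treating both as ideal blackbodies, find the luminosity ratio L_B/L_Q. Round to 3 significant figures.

L ∝ R²T⁴, so L_B/L_Q = (R_B/R_Q)²(T_B/T_Q)⁴ = (0.121)² × (2.433×10⁴/1.657×10⁴)⁴ = 0.014641 × 4.64813 = 0.0681.

L_B/L_Q ≈ 0.0681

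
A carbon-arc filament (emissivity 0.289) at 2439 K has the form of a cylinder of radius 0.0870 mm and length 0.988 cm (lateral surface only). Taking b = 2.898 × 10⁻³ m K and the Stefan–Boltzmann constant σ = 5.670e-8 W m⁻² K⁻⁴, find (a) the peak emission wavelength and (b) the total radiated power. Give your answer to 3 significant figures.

(a) λ_max = b/T = 2.898×10⁻³/2439 = 1.188×10⁻⁶ m = 1.19 μm.
Lateral area A = 2πrL = 2π×8.70×10⁻⁵×9.88×10⁻³ = 5.40077×10⁻⁶ m².
(b) P = εσAT⁴ = 0.289×5.670×10⁻⁸×5.40077×10⁻⁶×(2439)⁴ = 3.13 W.

λ_max ≈ 1.19 μm; P ≈ 3.13 W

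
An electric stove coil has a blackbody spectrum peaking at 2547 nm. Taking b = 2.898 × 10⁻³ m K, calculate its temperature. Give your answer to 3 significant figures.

Wien's law gives T = b/λ_max = (2.898×10⁻³ m·K)/(2.547×10⁻⁶ m) = 1.14×10³ K.

T ≈ 1.14×10³ K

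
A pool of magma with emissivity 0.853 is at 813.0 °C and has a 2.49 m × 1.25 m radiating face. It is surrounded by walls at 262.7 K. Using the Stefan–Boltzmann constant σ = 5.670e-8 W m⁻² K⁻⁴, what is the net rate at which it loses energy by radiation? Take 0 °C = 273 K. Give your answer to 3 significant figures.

Net loss ≈ 2.09×10⁵ W

T = 813.0 °C + 273 = 1086.0 K.
Area A = 2.49 × 1.25 = 3.1125 m².
Net radiated power P_net = εσA(T⁴ − T₀⁴) = 0.853×5.670×10⁻⁸×3.1125×(1086.0⁴ − 262.7⁴).
T⁴ − T₀⁴ = 1.39097×10¹² − 4.76256×10⁹ = 1.38621×10¹² K⁴, so P_net = 2.09×10⁵ W.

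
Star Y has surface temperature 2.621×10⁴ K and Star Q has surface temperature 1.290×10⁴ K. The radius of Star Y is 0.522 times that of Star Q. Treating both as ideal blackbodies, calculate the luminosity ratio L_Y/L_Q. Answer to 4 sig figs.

L_Y/L_Q ≈ 4.644

L ∝ R²T⁴, so L_Y/L_Q = (R_Y/R_Q)²(T_Y/T_Q)⁴ = (0.522)² × (2.621×10⁴/1.290×10⁴)⁴ = 0.272484 × 17.0416 = 4.644.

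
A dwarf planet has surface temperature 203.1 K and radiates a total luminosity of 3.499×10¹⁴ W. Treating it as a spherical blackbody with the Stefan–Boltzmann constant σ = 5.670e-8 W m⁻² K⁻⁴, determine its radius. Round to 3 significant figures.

L = 4πR²σT⁴ ⇒ R = √(L/(4πσT⁴)).
σT⁴ = 96.4768 W/m², so R = √(3.499×10¹⁴/(4π×96.4768)) = 5.37×10⁵ m.

R ≈ 5.37×10⁵ m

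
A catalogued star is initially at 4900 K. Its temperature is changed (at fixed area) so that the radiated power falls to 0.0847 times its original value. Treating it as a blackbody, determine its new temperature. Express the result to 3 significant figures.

T₂ ≈ 2.64×10³ K

P ∝ T⁴, so T₂/T₁ = (P₂/P₁)^(1/4) = (0.0847)^(1/4) = 0.539474.
T₂ = 4900 × 0.539474 = 2.64×10³ K.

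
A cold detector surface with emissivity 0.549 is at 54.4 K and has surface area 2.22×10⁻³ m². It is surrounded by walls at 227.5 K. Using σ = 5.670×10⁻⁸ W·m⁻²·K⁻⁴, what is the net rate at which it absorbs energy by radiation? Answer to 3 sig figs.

Area A = 2.22×10⁻³ m².
Net radiated power P_net = εσA(T⁴ − T₀⁴) = 0.549×5.670×10⁻⁸×2.22×10⁻³×(54.4⁴ − 227.5⁴).
T⁴ − T₀⁴ = 8.75781×10⁶ − 2.67871×10⁹ = -2.66995×10⁹ K⁴, so P_net = -0.185 W — negative, meaning a net gain of 0.185 W.

Net gain ≈ 0.185 W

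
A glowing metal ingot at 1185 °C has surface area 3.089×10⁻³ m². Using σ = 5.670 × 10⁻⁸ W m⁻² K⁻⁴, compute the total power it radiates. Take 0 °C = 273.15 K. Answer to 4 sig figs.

T = 1185 °C + 273.15 = 1458.15 K.
Area A = 3.089×10⁻³ m².
P = σAT⁴ = 5.670×10⁻⁸ × 3.089×10⁻³ × (1458.15)⁴ = 791.8 W.

P ≈ 791.8 W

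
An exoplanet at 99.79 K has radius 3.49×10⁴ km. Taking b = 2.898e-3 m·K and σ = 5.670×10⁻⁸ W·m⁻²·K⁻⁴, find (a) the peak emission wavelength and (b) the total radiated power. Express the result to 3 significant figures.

(a) λ_max = b/T = 2.898×10⁻³/99.79 = 2.904×10⁻⁵ m = 29.0 μm.
Surface area A = 4πR² = 4π(3.49×10⁷ m)² = 1.53060×10¹⁶ m².
(b) P = σAT⁴ = 5.670×10⁻⁸×1.53060×10¹⁶×(99.79)⁴ = 8.61×10¹⁶ W.

λ_max ≈ 29.0 μm; P ≈ 8.61×10¹⁶ W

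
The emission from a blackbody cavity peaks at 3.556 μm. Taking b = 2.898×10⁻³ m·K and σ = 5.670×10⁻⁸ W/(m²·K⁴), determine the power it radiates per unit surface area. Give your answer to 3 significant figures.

Wien's law: T = b/λ_max = 2.898×10⁻³/3.556×10⁻⁶ = 814.961 K.
Then I = σT⁴ = 5.670×10⁻⁸×(814.961)⁴ = 2.50×10⁴ W/m².

I ≈ 2.50×10⁴ W/m²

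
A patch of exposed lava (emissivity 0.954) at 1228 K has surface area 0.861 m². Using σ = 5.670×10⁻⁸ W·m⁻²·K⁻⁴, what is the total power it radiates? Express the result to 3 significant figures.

P ≈ 1.06×10⁵ W

Area A = 0.861 m².
P = εσAT⁴ = 0.954 × 5.670×10⁻⁸ × 0.861 × (1228)⁴ = 1.06×10⁵ W.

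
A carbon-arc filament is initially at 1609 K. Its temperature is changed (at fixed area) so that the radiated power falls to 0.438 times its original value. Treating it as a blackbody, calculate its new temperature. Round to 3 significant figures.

P ∝ T⁴, so T₂/T₁ = (P₂/P₁)^(1/4) = (0.438)^(1/4) = 0.813521.
T₂ = 1609 × 0.813521 = 1.31×10³ K.

T₂ ≈ 1.31×10³ K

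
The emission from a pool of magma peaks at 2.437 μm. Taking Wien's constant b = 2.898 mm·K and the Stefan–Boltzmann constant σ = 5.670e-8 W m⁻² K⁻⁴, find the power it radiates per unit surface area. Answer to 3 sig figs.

Wien's law: T = b/λ_max = 2.898×10⁻³/2.437×10⁻⁶ = 1189.17 K.
Then I = σT⁴ = 5.670×10⁻⁸×(1189.17)⁴ = 1.13×10⁵ W/m².

I ≈ 1.13×10⁵ W/m²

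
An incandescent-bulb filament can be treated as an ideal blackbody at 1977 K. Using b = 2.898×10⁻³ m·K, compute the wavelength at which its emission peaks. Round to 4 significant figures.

Wien's displacement law: λ_max = b/T = (2.898×10⁻³ m·K)/(1977 K) = 1.4659×10⁻⁶ m.
That is 1466 nm, in the infrared range.

λ_max ≈ 1466 nm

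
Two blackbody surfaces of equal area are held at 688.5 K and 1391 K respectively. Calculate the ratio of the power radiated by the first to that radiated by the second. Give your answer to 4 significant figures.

With equal areas, P₁/P₂ = (T₁/T₂)⁴ = (688.5/1391)⁴ = 0.06002.

P₁/P₂ ≈ 0.06002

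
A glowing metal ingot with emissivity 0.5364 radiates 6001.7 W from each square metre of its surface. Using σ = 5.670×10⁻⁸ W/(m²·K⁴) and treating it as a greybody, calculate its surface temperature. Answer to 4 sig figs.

T ≈ 666.5 K

I = εσT⁴, so T = (I/εσ)^(1/4) = (6001.7/(0.5364×5.670×10⁻⁸))^(1/4) = 666.5 K.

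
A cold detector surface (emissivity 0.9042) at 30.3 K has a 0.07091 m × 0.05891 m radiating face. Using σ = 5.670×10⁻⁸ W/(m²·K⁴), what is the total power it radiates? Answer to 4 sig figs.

P ≈ 1.805×10⁻⁴ W

Area A = 0.07091 × 0.05891 = 4.17731×10⁻³ m².
P = εσAT⁴ = 0.9042 × 5.670×10⁻⁸ × 4.17731×10⁻³ × (30.3)⁴ = 1.805×10⁻⁴ W.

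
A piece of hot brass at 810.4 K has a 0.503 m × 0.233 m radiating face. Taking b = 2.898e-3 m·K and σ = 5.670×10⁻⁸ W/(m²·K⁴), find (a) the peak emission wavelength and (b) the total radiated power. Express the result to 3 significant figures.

(a) λ_max = b/T = 2.898×10⁻³/810.4 = 3.576×10⁻⁶ m = 3.58 μm.
Area A = 0.503 × 0.233 = 0.117199 m².
(b) P = σAT⁴ = 5.670×10⁻⁸×0.117199×(810.4)⁴ = 2.87×10³ W.

λ_max ≈ 3.58 μm; P ≈ 2.87×10³ W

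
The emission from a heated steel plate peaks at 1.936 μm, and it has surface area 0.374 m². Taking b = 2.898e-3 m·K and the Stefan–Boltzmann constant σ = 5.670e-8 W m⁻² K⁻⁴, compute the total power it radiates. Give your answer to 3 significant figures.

P ≈ 1.06×10⁵ W

Wien's law: T = b/λ_max = 2.898×10⁻³/1.936×10⁻⁶ = 1496.90 K.
Area A = 0.374 m².
Then P = σAT⁴ = 5.670×10⁻⁸×0.374×(1496.90)⁴ = 1.06×10⁵ W.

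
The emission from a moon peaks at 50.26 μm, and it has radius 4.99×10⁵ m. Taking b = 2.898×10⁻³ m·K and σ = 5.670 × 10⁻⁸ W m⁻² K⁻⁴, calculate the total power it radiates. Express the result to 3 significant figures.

Wien's law: T = b/λ_max = 2.898×10⁻³/5.026×10⁻⁵ = 57.6602 K.
Surface area A = 4πR² = 4π(4.99×10⁵ m)² = 3.12904×10¹² m².
Then P = σAT⁴ = 5.670×10⁻⁸×3.12904×10¹²×(57.6602)⁴ = 1.96×10¹² W.

P ≈ 1.96×10¹² W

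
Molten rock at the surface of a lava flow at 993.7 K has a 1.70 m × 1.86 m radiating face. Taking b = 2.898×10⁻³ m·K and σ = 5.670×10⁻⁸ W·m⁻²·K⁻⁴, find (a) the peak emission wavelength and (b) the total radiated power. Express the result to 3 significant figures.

λ_max ≈ 2.92 μm; P ≈ 1.75×10⁵ W

(a) λ_max = b/T = 2.898×10⁻³/993.7 = 2.916×10⁻⁶ m = 2.92 μm.
Area A = 1.70 × 1.86 = 3.162 m².
(b) P = σAT⁴ = 5.670×10⁻⁸×3.162×(993.7)⁴ = 1.75×10⁵ W.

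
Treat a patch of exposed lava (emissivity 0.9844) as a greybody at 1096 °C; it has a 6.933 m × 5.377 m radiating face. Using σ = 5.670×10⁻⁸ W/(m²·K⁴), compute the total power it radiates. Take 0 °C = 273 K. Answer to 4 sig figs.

P ≈ 7.309×10⁶ W

T = 1096 °C + 273 = 1369 K.
Area A = 6.933 × 5.377 = 37.2787 m².
P = εσAT⁴ = 0.9844 × 5.670×10⁻⁸ × 37.2787 × (1369)⁴ = 7.309×10⁶ W.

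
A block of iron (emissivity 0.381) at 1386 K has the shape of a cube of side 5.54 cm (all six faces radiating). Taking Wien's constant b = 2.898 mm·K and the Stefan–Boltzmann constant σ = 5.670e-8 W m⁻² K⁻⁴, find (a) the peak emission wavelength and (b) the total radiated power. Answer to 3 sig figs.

(a) λ_max = b/T = 2.898×10⁻³/1386 = 2.091×10⁻⁶ m = 2.09 μm.
Area A = 6s² = 6×(0.0554 m)² = 0.018415 m².
(b) P = εσAT⁴ = 0.381×5.670×10⁻⁸×0.018415×(1386)⁴ = 1.47×10³ W.

λ_max ≈ 2.09 μm; P ≈ 1.47×10³ W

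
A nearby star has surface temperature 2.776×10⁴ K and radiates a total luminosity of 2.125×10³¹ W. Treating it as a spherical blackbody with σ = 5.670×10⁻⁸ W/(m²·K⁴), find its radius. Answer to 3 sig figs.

L = 4πR²σT⁴ ⇒ R = √(L/(4πσT⁴)).
σT⁴ = 3.36714×10¹⁰ W/m², so R = √(2.125×10³¹/(4π×3.36714×10¹⁰)) = 7.09×10⁹ m.

R ≈ 7.09×10⁹ m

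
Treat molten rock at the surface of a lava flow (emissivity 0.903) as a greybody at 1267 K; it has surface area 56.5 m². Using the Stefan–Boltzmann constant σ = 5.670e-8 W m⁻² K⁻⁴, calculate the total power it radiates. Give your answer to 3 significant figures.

P ≈ 7.45×10⁶ W

Area A = 56.5 m².
P = εσAT⁴ = 0.903 × 5.670×10⁻⁸ × 56.5 × (1267)⁴ = 7.45×10⁶ W.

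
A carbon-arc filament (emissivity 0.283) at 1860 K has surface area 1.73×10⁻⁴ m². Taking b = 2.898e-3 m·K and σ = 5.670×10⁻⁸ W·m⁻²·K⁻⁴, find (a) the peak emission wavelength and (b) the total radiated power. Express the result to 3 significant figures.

(a) λ_max = b/T = 2.898×10⁻³/1860 = 1.558×10⁻⁶ m = 1.56 μm.
Area A = 1.73×10⁻⁴ m².
(b) P = εσAT⁴ = 0.283×5.670×10⁻⁸×1.73×10⁻⁴×(1860)⁴ = 33.2 W.

λ_max ≈ 1.56 μm; P ≈ 33.2 W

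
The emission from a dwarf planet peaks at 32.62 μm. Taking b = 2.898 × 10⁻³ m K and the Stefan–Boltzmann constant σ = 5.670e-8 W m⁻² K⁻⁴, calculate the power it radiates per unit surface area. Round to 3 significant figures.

Wien's law: T = b/λ_max = 2.898×10⁻³/3.262×10⁻⁵ = 88.8412 K.
Then I = σT⁴ = 5.670×10⁻⁸×(88.8412)⁴ = 3.53 W/m².

I ≈ 3.53 W/m²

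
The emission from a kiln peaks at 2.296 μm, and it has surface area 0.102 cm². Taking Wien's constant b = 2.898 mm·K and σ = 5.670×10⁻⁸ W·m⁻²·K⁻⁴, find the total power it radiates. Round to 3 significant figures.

Wien's law: T = b/λ_max = 2.898×10⁻³/2.296×10⁻⁶ = 1262.20 K.
Area A = 0.102 cm² = 1.02×10⁻⁵ m².
Then P = σAT⁴ = 5.670×10⁻⁸×1.02×10⁻⁵×(1262.20)⁴ = 1.47 W.

P ≈ 1.47 W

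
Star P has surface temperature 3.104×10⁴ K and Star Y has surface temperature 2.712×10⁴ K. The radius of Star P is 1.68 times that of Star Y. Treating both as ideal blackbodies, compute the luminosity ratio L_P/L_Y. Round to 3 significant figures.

L_P/L_Y ≈ 4.84

L ∝ R²T⁴, so L_P/L_Y = (R_P/R_Y)²(T_P/T_Y)⁴ = (1.68)² × (3.104×10⁴/2.712×10⁴)⁴ = 2.8224 × 1.71604 = 4.84.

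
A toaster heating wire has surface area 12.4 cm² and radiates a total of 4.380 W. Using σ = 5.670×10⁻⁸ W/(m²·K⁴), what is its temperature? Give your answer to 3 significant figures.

Area A = 12.4 cm² = 1.24×10⁻³ m².
P = σAT⁴ ⇒ T = (P/(σA))^(1/4) = (4.380/(5.670×10⁻⁸×1.24×10⁻³))^(1/4) = 500 K.

T ≈ 500 K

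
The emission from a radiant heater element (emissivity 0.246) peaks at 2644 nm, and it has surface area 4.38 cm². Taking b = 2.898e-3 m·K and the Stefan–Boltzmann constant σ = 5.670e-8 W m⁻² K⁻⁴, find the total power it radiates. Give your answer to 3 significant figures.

P ≈ 8.82 W

Wien's law: T = b/λ_max = 2.898×10⁻³/2.644×10⁻⁶ = 1096.07 K.
Area A = 4.38 cm² = 4.38×10⁻⁴ m².
Then P = εσAT⁴ = 0.246×5.670×10⁻⁸×4.38×10⁻⁴×(1096.07)⁴ = 8.82 W.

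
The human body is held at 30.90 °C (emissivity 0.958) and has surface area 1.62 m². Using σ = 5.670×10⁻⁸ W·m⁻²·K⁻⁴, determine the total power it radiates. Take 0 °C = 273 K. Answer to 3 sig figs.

T = 30.90 °C + 273 = 303.90 K.
Area A = 1.62 m².
P = εσAT⁴ = 0.958 × 5.670×10⁻⁸ × 1.62 × (303.90)⁴ = 751 W.

P ≈ 751 W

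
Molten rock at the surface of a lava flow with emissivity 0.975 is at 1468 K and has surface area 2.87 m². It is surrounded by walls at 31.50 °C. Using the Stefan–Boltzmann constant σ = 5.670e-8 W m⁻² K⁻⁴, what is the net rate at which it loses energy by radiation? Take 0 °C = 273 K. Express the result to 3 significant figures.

Net loss ≈ 7.35×10⁵ W

Surroundings: T = 31.50 °C + 273 = 304.50 K.
Area A = 2.87 m².
Net radiated power P_net = εσA(T⁴ − T₀⁴) = 0.975×5.670×10⁻⁸×2.87×(1468⁴ − 304.50⁴).
T⁴ − T₀⁴ = 4.64413×10¹² − 8.59704×10⁹ = 4.63553×10¹² K⁴, so P_net = 7.35×10⁵ W.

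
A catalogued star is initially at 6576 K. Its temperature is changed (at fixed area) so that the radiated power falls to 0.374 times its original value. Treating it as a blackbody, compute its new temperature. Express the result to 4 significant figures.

T₂ ≈ 5143 K

P ∝ T⁴, so T₂/T₁ = (P₂/P₁)^(1/4) = (0.374)^(1/4) = 0.782020.
T₂ = 6576 × 0.782020 = 5143 K.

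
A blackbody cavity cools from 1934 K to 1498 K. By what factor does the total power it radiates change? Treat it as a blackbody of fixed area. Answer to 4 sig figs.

P₂/P₁ ≈ 0.3599

P ∝ T⁴, so P₂/P₁ = (T₂/T₁)⁴ = (1498/1934)⁴ = (0.774560)⁴ = 0.3599.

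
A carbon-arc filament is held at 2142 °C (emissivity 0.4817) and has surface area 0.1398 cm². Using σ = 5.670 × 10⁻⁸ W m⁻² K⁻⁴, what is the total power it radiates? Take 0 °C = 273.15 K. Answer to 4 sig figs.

P ≈ 12.99 W

T = 2142 °C + 273.15 = 2415.15 K.
Area A = 0.1398 cm² = 1.398×10⁻⁵ m².
P = εσAT⁴ = 0.4817 × 5.670×10⁻⁸ × 1.398×10⁻⁵ × (2415.15)⁴ = 12.99 W.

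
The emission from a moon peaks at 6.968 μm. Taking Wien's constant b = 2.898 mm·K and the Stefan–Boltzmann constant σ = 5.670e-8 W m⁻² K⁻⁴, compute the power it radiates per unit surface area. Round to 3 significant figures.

I ≈ 1.70×10³ W/m²

Wien's law: T = b/λ_max = 2.898×10⁻³/6.968×10⁻⁶ = 415.901 K.
Then I = σT⁴ = 5.670×10⁻⁸×(415.901)⁴ = 1.70×10³ W/m².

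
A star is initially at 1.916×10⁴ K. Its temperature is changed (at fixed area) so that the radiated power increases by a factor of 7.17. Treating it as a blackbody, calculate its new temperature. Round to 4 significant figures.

P ∝ T⁴, so T₂/T₁ = (P₂/P₁)^(1/4) = (7.17)^(1/4) = 1.63636.
T₂ = 1.916×10⁴ × 1.63636 = 3.135×10⁴ K.

T₂ ≈ 3.135×10⁴ K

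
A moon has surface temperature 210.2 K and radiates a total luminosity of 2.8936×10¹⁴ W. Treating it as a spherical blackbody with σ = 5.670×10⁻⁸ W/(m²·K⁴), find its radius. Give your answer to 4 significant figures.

R ≈ 4.561×10⁵ m

L = 4πR²σT⁴ ⇒ R = √(L/(4πσT⁴)).
σT⁴ = 110.691 W/m², so R = √(2.8936×10¹⁴/(4π×110.691)) = 4.561×10⁵ m.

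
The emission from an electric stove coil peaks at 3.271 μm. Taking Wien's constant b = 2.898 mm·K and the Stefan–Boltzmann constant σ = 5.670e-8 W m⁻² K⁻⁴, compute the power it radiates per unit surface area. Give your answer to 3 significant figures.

Wien's law: T = b/λ_max = 2.898×10⁻³/3.271×10⁻⁶ = 885.968 K.
Then I = σT⁴ = 5.670×10⁻⁸×(885.968)⁴ = 3.49×10⁴ W/m².

I ≈ 3.49×10⁴ W/m²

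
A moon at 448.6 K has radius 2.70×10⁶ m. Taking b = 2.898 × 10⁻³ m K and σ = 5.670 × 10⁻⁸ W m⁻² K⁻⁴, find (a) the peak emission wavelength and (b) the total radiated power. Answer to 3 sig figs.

λ_max ≈ 6.46 μm; P ≈ 2.10×10¹⁷ W

(a) λ_max = b/T = 2.898×10⁻³/448.6 = 6.460×10⁻⁶ m = 6.46 μm.
Surface area A = 4πR² = 4π(2.70×10⁶ m)² = 9.16088×10¹³ m².
(b) P = σAT⁴ = 5.670×10⁻⁸×9.16088×10¹³×(448.6)⁴ = 2.10×10¹⁷ W.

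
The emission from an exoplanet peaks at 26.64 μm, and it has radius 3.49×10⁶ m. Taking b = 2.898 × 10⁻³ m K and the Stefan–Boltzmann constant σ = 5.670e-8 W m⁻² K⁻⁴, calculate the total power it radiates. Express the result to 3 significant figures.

P ≈ 1.22×10¹⁵ W

Wien's law: T = b/λ_max = 2.898×10⁻³/2.664×10⁻⁵ = 108.784 K.
Surface area A = 4πR² = 4π(3.49×10⁶ m)² = 1.53060×10¹⁴ m².
Then P = σAT⁴ = 5.670×10⁻⁸×1.53060×10¹⁴×(108.784)⁴ = 1.22×10¹⁵ W.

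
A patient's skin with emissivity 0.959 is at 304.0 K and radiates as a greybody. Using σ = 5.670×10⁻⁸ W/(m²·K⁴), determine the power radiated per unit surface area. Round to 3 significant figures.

I ≈ 464 W/m²

Stefan–Boltzmann: I = εσT⁴ = 0.959 × 5.670×10⁻⁸ × (304.0)⁴ = 464 W/m².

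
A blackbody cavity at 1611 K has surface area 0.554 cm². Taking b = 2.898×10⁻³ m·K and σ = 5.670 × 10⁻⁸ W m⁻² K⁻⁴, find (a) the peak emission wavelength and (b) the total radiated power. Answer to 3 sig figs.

(a) λ_max = b/T = 2.898×10⁻³/1611 = 1.799×10⁻⁶ m = 1.80 μm.
Area A = 0.554 cm² = 5.54×10⁻⁵ m².
(b) P = σAT⁴ = 5.670×10⁻⁸×5.54×10⁻⁵×(1611)⁴ = 21.2 W.

λ_max ≈ 1.80 μm; P ≈ 21.2 W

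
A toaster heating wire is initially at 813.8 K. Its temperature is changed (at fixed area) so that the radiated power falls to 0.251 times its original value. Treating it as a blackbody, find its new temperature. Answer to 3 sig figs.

T₂ ≈ 576 K

P ∝ T⁴, so T₂/T₁ = (P₂/P₁)^(1/4) = (0.251)^(1/4) = 0.707813.
T₂ = 813.8 × 0.707813 = 576 K.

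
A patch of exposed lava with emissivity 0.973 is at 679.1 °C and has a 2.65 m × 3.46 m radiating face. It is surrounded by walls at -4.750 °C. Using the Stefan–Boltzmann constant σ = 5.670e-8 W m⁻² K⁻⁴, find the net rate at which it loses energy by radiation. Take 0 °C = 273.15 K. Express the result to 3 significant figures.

Net loss ≈ 4.13×10⁵ W

T = 679.1 °C + 273.15 = 952.25 K.
Surroundings: T = -4.750 °C + 273.15 = 268.400 K.
Area A = 2.65 × 3.46 = 9.169 m².
Net radiated power P_net = εσA(T⁴ − T₀⁴) = 0.973×5.670×10⁻⁸×9.169×(952.25⁴ − 268.400⁴).
T⁴ − T₀⁴ = 8.22250×10¹¹ − 5.18955×10⁹ = 8.17060×10¹¹ K⁴, so P_net = 4.13×10⁵ W.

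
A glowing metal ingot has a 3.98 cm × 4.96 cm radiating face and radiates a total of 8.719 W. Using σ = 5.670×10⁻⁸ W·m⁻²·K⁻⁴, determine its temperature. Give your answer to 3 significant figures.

T ≈ 528 K

Area A = 0.0398 × 0.0496 = 1.97408×10⁻³ m².
P = σAT⁴ ⇒ T = (P/(σA))^(1/4) = (8.719/(5.670×10⁻⁸×1.97408×10⁻³))^(1/4) = 528 K.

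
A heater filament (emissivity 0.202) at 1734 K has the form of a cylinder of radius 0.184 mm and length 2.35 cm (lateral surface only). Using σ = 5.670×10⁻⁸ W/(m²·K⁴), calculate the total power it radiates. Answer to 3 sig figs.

Lateral area A = 2πrL = 2π×1.84×10⁻⁴×0.0235 = 2.71685×10⁻⁵ m².
P = εσAT⁴ = 0.202 × 5.670×10⁻⁸ × 2.71685×10⁻⁵ × (1734)⁴ = 2.81 W.

P ≈ 2.81 W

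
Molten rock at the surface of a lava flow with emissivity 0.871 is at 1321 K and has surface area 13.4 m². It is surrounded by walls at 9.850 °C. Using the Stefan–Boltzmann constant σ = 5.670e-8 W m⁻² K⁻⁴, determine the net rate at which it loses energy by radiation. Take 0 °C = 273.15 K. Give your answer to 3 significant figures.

Net loss ≈ 2.01×10⁶ W

Surroundings: T = 9.850 °C + 273.15 = 283.000 K.
Area A = 13.4 m².
Net radiated power P_net = εσA(T⁴ − T₀⁴) = 0.871×5.670×10⁻⁸×13.4×(1321⁴ − 283.000⁴).
T⁴ − T₀⁴ = 3.04517×10¹² − 6.41425×10⁹ = 3.03876×10¹² K⁴, so P_net = 2.01×10⁶ W.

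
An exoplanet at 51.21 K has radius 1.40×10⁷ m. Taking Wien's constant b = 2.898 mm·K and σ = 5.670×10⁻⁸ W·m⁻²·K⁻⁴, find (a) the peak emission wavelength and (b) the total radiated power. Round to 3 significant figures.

(a) λ_max = b/T = 2.898×10⁻³/51.21 = 5.659×10⁻⁵ m = 56.6 μm.
Surface area A = 4πR² = 4π(1.40×10⁷ m)² = 2.46301×10¹⁵ m².
(b) P = σAT⁴ = 5.670×10⁻⁸×2.46301×10¹⁵×(51.21)⁴ = 9.60×10¹⁴ W.

λ_max ≈ 56.6 μm; P ≈ 9.60×10¹⁴ W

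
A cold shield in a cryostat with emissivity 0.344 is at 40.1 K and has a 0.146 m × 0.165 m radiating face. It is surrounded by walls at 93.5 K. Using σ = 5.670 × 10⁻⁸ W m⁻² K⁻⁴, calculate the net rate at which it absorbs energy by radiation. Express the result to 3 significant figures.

Area A = 0.146 × 0.165 = 0.02409 m².
Net radiated power P_net = εσA(T⁴ − T₀⁴) = 0.344×5.670×10⁻⁸×0.02409×(40.1⁴ − 93.5⁴).
T⁴ − T₀⁴ = 2.58570×10⁶ − 7.64269×10⁷ = -7.38412×10⁷ K⁴, so P_net = -0.0347 W — negative, meaning a net gain of 0.0347 W.

Net gain ≈ 0.0347 W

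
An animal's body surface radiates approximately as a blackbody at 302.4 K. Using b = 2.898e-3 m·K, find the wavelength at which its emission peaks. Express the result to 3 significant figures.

λ_max ≈ 9.58 μm

Wien's displacement law: λ_max = b/T = (2.898×10⁻³ m·K)/(302.4 K) = 9.583×10⁻⁶ m.
That is 9.58 μm, in the infrared range.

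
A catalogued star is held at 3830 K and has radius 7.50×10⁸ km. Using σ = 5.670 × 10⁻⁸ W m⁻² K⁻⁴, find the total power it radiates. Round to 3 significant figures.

Surface area A = 4πR² = 4π(7.50×10¹¹ m)² = 7.06858×10²⁴ m².
P = σAT⁴ = 5.670×10⁻⁸ × 7.06858×10²⁴ × (3830)⁴ = 8.62×10³¹ W.

P ≈ 8.62×10³¹ W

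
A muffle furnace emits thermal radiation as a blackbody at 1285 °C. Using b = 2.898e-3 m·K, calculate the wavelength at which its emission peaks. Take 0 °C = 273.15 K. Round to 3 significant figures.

λ_max ≈ 1.86 μm

T = 1285 °C + 273.15 = 1558.15 K.
Wien's displacement law: λ_max = b/T = (2.898×10⁻³ m·K)/(1558.15 K) = 1.860×10⁻⁶ m.
That is 1.86 μm, in the infrared range.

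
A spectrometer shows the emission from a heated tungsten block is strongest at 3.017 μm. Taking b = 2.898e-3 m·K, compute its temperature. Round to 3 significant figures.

T ≈ 961 K

Wien's law gives T = b/λ_max = (2.898×10⁻³ m·K)/(3.017×10⁻⁶ m) = 961 K.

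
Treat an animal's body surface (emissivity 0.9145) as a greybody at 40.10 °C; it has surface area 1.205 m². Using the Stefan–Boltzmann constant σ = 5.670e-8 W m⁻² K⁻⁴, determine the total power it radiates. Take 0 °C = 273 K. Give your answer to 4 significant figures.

P ≈ 600.5 W

T = 40.10 °C + 273 = 313.10 K.
Area A = 1.205 m².
P = εσAT⁴ = 0.9145 × 5.670×10⁻⁸ × 1.205 × (313.10)⁴ = 600.5 W.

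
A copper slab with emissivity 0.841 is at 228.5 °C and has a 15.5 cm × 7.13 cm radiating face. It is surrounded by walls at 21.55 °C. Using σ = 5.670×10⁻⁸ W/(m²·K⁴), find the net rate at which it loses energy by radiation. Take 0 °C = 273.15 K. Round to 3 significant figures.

Net loss ≈ 29.4 W

T = 228.5 °C + 273.15 = 501.65 K.
Surroundings: T = 21.55 °C + 273.15 = 294.70 K.
Area A = 0.155 × 0.0713 = 0.0110515 m².
Net radiated power P_net = εσA(T⁴ − T₀⁴) = 0.841×5.670×10⁻⁸×0.0110515×(501.65⁴ − 294.70⁴).
T⁴ − T₀⁴ = 6.33291×10¹⁰ − 7.54259×10⁹ = 5.57865×10¹⁰ K⁴, so P_net = 29.4 W.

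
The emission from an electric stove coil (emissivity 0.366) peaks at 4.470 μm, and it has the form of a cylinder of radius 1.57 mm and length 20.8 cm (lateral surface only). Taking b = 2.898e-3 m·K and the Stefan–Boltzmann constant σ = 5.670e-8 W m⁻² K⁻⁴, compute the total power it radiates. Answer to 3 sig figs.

P ≈ 7.52 W

Wien's law: T = b/λ_max = 2.898×10⁻³/4.470×10⁻⁶ = 648.322 K.
Lateral area A = 2πrL = 2π×1.57×10⁻³×0.208 = 2.05184×10⁻³ m².
Then P = εσAT⁴ = 0.366×5.670×10⁻⁸×2.05184×10⁻³×(648.322)⁴ = 7.52 W.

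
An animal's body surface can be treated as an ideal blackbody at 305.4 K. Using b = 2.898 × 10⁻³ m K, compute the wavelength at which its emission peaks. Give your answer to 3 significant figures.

Wien's displacement law: λ_max = b/T = (2.898×10⁻³ m·K)/(305.4 K) = 9.489×10⁻⁶ m.
That is 9.49 μm, in the infrared range.

λ_max ≈ 9.49 μm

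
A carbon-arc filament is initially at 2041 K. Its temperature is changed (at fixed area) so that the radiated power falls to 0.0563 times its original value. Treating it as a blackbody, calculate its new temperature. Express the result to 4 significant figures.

P ∝ T⁴, so T₂/T₁ = (P₂/P₁)^(1/4) = (0.0563)^(1/4) = 0.487110.
T₂ = 2041 × 0.487110 = 994.2 K.

T₂ ≈ 994.2 K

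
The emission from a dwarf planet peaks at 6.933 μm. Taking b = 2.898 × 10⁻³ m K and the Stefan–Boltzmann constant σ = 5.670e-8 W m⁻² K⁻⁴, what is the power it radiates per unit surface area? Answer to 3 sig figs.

I ≈ 1.73×10³ W/m²

Wien's law: T = b/λ_max = 2.898×10⁻³/6.933×10⁻⁶ = 418.001 K.
Then I = σT⁴ = 5.670×10⁻⁸×(418.001)⁴ = 1.73×10³ W/m².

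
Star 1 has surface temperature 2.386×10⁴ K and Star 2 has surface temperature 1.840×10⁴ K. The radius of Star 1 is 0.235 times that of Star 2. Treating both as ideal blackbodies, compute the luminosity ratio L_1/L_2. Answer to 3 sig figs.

L ∝ R²T⁴, so L_1/L_2 = (R_1/R_2)²(T_1/T_2)⁴ = (0.235)² × (2.386×10⁴/1.840×10⁴)⁴ = 0.055225 × 2.82755 = 0.156.

L_1/L_2 ≈ 0.156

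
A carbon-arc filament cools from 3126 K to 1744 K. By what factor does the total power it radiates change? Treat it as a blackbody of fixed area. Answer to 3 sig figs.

P₂/P₁ ≈ 0.0969

P ∝ T⁴, so P₂/P₁ = (T₂/T₁)⁴ = (1744/3126)⁴ = (0.557901)⁴ = 0.0969.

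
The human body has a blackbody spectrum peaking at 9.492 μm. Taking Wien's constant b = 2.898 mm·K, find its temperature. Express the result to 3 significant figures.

Wien's law gives T = b/λ_max = (2.898×10⁻³ m·K)/(9.492×10⁻⁶ m) = 305 K.

T ≈ 305 K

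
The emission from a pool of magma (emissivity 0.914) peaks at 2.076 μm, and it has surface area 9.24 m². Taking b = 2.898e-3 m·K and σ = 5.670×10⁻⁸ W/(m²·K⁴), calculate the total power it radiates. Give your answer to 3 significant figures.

P ≈ 1.82×10⁶ W

Wien's law: T = b/λ_max = 2.898×10⁻³/2.076×10⁻⁶ = 1395.95 K.
Area A = 9.24 m².
Then P = εσAT⁴ = 0.914×5.670×10⁻⁸×9.24×(1395.95)⁴ = 1.82×10⁶ W.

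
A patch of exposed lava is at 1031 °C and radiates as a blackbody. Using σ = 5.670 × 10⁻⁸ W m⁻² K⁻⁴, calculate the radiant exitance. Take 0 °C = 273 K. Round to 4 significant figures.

T = 1031 °C + 273 = 1304 K.
Stefan–Boltzmann: I = σT⁴ = 5.670×10⁻⁸ × (1304)⁴ = 1.639×10⁵ W/m².

I ≈ 1.639×10⁵ W/m²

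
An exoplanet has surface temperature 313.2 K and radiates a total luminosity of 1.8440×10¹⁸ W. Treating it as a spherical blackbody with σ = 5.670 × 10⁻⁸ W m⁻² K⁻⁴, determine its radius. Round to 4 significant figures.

R ≈ 1.640×10⁷ m

L = 4πR²σT⁴ ⇒ R = √(L/(4πσT⁴)).
σT⁴ = 545.595 W/m², so R = √(1.8440×10¹⁸/(4π×545.595)) = 1.640×10⁷ m.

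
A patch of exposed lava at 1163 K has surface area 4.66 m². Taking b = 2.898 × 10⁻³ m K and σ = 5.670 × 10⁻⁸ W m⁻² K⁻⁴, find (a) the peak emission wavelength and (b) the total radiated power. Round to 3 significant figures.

(a) λ_max = b/T = 2.898×10⁻³/1163 = 2.492×10⁻⁶ m = 2.49×10³ nm.
Area A = 4.66 m².
(b) P = σAT⁴ = 5.670×10⁻⁸×4.66×(1163)⁴ = 4.83×10⁵ W.

λ_max ≈ 2.49×10³ nm; P ≈ 4.83×10⁵ W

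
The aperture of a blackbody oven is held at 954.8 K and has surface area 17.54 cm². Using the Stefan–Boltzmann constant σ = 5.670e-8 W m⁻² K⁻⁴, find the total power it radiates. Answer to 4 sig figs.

P ≈ 82.65 W

Area A = 17.54 cm² = 1.754×10⁻³ m².
P = σAT⁴ = 5.670×10⁻⁸ × 1.754×10⁻³ × (954.8)⁴ = 82.65 W.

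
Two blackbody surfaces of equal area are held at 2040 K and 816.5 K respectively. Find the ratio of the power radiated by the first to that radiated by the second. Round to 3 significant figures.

With equal areas, P₁/P₂ = (T₁/T₂)⁴ = (2040/816.5)⁴ = 39.0.

P₁/P₂ ≈ 39.0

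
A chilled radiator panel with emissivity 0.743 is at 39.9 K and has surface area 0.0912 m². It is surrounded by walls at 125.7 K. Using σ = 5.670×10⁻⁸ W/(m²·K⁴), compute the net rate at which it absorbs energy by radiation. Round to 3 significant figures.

Net gain ≈ 0.949 W

Area A = 0.0912 m².
Net radiated power P_net = εσA(T⁴ − T₀⁴) = 0.743×5.670×10⁻⁸×0.0912×(39.9⁴ − 125.7⁴).
T⁴ − T₀⁴ = 2.53450×10⁶ − 2.49655×10⁸ = -2.47120×10⁸ K⁴, so P_net = -0.949 W — negative, meaning a net gain of 0.949 W.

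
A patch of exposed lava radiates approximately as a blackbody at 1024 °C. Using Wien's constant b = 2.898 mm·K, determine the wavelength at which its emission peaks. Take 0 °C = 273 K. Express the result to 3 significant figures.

λ_max ≈ 2.23×10³ nm

T = 1024 °C + 273 = 1297 K.
Wien's displacement law: λ_max = b/T = (2.898×10⁻³ m·K)/(1297 K) = 2.234×10⁻⁶ m.
That is 2.23×10³ nm, in the infrared range.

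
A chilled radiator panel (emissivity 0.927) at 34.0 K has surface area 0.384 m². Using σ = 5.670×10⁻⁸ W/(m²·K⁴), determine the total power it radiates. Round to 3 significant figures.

Area A = 0.384 m².
P = εσAT⁴ = 0.927 × 5.670×10⁻⁸ × 0.384 × (34.0)⁴ = 0.0270 W.

P ≈ 0.0270 W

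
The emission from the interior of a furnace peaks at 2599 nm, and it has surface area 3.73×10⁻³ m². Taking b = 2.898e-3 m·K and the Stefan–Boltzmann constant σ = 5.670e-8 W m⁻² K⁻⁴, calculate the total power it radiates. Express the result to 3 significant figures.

Wien's law: T = b/λ_max = 2.898×10⁻³/2.599×10⁻⁶ = 1115.04 K.
Area A = 3.73×10⁻³ m².
Then P = σAT⁴ = 5.670×10⁻⁸×3.73×10⁻³×(1115.04)⁴ = 327 W.

P ≈ 327 W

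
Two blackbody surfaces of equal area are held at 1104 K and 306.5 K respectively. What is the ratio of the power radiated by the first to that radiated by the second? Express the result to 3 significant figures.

With equal areas, P₁/P₂ = (T₁/T₂)⁴ = (1104/306.5)⁴ = 168.

P₁/P₂ ≈ 168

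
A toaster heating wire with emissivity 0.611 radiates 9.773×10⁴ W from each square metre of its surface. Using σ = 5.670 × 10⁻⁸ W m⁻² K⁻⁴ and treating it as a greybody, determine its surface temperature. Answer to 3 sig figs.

T ≈ 1.30×10³ K

I = εσT⁴, so T = (I/εσ)^(1/4) = (9.773×10⁴/(0.611×5.670×10⁻⁸))^(1/4) = 1.30×10³ K.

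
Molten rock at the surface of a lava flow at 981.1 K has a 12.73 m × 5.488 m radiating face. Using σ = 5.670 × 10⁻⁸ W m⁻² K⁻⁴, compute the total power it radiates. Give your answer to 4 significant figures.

Area A = 12.73 × 5.488 = 69.8622 m².
P = σAT⁴ = 5.670×10⁻⁸ × 69.8622 × (981.1)⁴ = 3.670×10⁶ W.

P ≈ 3.670×10⁶ W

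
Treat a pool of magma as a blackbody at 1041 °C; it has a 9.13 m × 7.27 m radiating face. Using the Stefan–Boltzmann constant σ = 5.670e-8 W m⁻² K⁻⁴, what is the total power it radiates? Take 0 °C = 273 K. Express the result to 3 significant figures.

P ≈ 1.12×10⁷ W

T = 1041 °C + 273 = 1314 K.
Area A = 9.13 × 7.27 = 66.3751 m².
P = σAT⁴ = 5.670×10⁻⁸ × 66.3751 × (1314)⁴ = 1.12×10⁷ W.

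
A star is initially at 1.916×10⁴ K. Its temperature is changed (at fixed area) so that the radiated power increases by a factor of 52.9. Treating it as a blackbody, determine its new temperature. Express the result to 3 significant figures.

P ∝ T⁴, so T₂/T₁ = (P₂/P₁)^(1/4) = (52.9)^(1/4) = 2.69689.
T₂ = 1.916×10⁴ × 2.69689 = 5.17×10⁴ K.

T₂ ≈ 5.17×10⁴ K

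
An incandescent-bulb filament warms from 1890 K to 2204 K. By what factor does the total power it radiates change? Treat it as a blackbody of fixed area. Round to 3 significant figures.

P₂/P₁ ≈ 1.85

P ∝ T⁴, so P₂/P₁ = (T₂/T₁)⁴ = (2204/1890)⁴ = (1.16614)⁴ = 1.85.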